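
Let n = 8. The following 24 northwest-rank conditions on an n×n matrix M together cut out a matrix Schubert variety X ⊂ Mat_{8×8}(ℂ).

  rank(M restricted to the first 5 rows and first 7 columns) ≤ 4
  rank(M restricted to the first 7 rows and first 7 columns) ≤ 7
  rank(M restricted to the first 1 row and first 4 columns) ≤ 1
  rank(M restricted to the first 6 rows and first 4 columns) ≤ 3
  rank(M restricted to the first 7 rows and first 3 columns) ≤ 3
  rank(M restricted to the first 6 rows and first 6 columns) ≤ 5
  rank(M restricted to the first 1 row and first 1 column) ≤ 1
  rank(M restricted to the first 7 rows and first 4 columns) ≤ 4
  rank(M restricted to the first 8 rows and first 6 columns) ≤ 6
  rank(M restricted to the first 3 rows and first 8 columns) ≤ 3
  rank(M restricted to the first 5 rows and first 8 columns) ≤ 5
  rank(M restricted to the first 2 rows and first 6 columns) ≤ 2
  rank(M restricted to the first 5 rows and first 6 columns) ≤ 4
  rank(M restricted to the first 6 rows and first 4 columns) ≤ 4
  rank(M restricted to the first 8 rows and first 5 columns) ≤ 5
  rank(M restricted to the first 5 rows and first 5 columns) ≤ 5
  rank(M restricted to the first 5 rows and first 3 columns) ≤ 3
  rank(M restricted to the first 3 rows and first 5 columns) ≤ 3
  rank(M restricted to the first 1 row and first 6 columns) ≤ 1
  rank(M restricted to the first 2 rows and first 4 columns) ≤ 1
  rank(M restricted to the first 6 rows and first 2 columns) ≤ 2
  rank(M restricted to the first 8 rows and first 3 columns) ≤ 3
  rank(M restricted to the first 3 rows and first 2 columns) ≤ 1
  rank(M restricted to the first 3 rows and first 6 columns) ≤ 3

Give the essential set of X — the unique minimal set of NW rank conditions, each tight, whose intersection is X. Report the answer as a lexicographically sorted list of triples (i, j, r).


Reconstructing r_w from the 24 given conditions:

  i=1: 1 | 1 | 1 | 1 | 1 | 1 | 1 | 1
  i=2: 1 | 1 | 1 | 1 | 2 | 2 | 2 | 2
  i=3: 1 | 1 | 2 | 2 | 3 | 3 | 3 | 3
  i=4: 1 | 2 | 3 | 3 | 4 | 4 | 4 | 4
  i=5: 1 | 2 | 3 | 3 | 4 | 4 | 4 | 5
  i=6: 1 | 2 | 3 | 3 | 4 | 5 | 5 | 6
  i=7: 1 | 2 | 3 | 4 | 5 | 6 | 6 | 7
  i=8: 1 | 2 | 3 | 4 | 5 | 6 | 7 | 8

the unique w with this rank table is (1, 5, 3, 2, 8, 6, 4, 7).

D(w) has 8 cells with 4 SE-corners; essential set:

[(2, 4, 1), (3, 2, 1), (5, 7, 4), (6, 4, 3)]


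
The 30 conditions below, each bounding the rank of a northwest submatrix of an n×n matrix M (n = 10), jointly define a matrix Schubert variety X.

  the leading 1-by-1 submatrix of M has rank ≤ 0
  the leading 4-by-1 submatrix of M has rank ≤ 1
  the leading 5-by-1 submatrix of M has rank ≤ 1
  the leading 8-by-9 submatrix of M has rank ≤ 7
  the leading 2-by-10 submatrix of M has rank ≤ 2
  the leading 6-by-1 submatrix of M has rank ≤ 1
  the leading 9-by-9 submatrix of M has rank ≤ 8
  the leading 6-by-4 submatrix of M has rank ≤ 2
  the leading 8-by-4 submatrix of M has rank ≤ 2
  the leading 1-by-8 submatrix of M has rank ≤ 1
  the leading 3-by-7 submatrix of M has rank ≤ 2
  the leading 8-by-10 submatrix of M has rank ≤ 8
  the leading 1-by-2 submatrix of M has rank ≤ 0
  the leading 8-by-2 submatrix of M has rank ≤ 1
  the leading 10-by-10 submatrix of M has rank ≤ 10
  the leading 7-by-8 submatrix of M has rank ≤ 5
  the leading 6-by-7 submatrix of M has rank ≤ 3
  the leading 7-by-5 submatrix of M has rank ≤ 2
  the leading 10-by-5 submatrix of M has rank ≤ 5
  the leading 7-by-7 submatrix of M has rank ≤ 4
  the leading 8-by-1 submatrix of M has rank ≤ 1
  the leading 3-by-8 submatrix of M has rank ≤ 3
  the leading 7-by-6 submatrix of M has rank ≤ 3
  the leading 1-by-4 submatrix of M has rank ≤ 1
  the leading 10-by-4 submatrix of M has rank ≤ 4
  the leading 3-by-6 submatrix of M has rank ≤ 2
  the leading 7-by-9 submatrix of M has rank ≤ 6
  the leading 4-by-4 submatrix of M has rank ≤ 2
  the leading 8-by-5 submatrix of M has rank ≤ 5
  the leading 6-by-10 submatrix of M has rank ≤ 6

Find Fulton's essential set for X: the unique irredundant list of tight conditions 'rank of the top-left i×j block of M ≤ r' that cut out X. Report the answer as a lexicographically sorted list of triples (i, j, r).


Computing R[i][j] = min implied NW-rank bound (n=10, 30 conditions):

  row 1: 0, 0, 1, 1, 1, 1, 1, 1, 1, 1
  row 2: 1, 1, 2, 2, 2, 2, 2, 2, 2, 2
  row 3: 1, 1, 2, 2, 2, 2, 2, 3, 3, 3
  row 4: 1, 1, 2, 2, 2, 3, 3, 4, 4, 4
  row 5: 1, 1, 2, 2, 2, 3, 3, 4, 5, 5
  row 6: 1, 1, 2, 2, 2, 3, 3, 4, 5, 6
  row 7: 1, 1, 2, 2, 2, 3, 4, 5, 6, 7
  row 8: 1, 1, 2, 2, 3, 4, 5, 6, 7, 8
  row 9: 1, 2, 3, 3, 4, 5, 6, 7, 8, 9
  row 10: 1, 2, 3, 4, 5, 6, 7, 8, 9, 10

giving w = (3, 1, 8, 6, 9, 10, 7, 5, 2, 4) via Δ²R.

|D(w)|=23, |Ess(w)|=6:

[(1, 2, 0), (3, 7, 2), (6, 7, 3), (7, 5, 2), (8, 2, 1), (8, 4, 2)]


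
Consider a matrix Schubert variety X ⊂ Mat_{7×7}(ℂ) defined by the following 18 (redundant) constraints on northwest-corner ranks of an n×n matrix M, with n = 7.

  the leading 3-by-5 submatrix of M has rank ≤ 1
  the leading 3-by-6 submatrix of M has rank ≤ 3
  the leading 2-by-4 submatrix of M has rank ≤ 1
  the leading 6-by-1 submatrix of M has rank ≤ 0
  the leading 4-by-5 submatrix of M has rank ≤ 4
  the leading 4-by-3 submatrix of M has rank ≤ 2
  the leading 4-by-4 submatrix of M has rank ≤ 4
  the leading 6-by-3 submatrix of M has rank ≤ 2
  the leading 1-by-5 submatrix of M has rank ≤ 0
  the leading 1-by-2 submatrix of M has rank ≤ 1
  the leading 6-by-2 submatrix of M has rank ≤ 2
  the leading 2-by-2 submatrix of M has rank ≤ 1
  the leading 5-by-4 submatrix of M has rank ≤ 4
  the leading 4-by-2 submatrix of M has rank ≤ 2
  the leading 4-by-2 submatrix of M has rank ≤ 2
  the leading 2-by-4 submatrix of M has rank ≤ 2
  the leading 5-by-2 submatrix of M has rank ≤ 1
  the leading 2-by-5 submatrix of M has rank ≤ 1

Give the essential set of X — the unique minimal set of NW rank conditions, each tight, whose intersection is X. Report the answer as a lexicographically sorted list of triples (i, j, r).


Computing R[i][j] = min implied NW-rank bound (n=7, 18 conditions):

  row 1: 0  0  0  0  0  1  1
  row 2: 0  1  1  1  1  2  2
  row 3: 0  1  1  1  1  2  3
  row 4: 0  1  2  2  2  3  4
  row 5: 0  1  2  3  3  4  5
  row 6: 0  1  2  3  4  5  6
  row 7: 1  2  3  4  5  6  7

the unique w with this rank table is (6, 2, 7, 3, 4, 5, 1).

D(w) has 13 cells with 3 SE-corners; essential set:

[(1, 5, 0), (3, 5, 1), (6, 1, 0)]


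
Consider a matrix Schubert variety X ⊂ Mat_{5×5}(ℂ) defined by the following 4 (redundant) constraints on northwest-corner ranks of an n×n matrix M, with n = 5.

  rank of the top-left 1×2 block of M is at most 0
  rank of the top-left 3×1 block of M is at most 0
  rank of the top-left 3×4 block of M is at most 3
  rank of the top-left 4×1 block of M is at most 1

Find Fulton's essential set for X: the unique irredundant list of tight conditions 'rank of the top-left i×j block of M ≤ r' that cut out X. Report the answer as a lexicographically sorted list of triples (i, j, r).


Computing R[i][j] = min implied NW-rank bound (n=5, 4 conditions):

  0 0 1 1 1
  0 1 2 2 2
  0 1 2 3 3
  1 2 3 4 4
  1 2 3 4 5

reading off 1-entries of Δ²R: w = (3, 2, 4, 1, 5).

Rothe diagram D(w) (4 cells), 2 SE-corners (essential conditions):

[(1, 2, 0), (3, 1, 0)]


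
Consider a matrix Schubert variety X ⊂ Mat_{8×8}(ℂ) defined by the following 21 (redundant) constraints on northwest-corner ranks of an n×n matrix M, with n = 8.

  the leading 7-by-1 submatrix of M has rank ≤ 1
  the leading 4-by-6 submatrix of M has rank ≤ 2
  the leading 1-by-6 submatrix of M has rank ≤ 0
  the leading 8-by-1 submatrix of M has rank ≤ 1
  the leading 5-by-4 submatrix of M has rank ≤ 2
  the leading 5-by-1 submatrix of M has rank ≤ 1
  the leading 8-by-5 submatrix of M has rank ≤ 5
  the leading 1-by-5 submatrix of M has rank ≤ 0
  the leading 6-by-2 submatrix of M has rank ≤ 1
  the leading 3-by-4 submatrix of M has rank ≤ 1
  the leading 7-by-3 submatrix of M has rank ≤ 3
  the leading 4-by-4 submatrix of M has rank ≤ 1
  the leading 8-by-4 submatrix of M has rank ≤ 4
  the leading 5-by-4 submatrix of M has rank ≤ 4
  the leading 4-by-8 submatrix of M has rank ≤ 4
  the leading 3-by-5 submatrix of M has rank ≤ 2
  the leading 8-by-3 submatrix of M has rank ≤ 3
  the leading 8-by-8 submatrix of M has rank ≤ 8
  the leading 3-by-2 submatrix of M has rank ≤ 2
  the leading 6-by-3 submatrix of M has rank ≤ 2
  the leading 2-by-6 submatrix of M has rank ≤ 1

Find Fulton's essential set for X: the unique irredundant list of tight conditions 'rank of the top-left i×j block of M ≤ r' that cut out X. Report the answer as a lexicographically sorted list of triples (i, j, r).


Rank table r_w(8×8) implied by the 21 constraints:

  0  0  0  0  0  0  1  1
  1  1  1  1  1  1  2  2
  1  1  1  1  2  2  3  3
  1  1  1  1  2  2  3  4
  1  1  2  2  3  3  4  5
  1  1  2  3  4  4  5  6
  1  2  3  4  5  5  6  7
  1  2  3  4  5  6  7  8

reading off 1-entries of Δ²R: w = (7, 1, 5, 8, 3, 4, 2, 6).

|D(w)|=15, |Ess(w)|=4:

[(1, 6, 0), (4, 4, 1), (4, 6, 2), (6, 2, 1)]


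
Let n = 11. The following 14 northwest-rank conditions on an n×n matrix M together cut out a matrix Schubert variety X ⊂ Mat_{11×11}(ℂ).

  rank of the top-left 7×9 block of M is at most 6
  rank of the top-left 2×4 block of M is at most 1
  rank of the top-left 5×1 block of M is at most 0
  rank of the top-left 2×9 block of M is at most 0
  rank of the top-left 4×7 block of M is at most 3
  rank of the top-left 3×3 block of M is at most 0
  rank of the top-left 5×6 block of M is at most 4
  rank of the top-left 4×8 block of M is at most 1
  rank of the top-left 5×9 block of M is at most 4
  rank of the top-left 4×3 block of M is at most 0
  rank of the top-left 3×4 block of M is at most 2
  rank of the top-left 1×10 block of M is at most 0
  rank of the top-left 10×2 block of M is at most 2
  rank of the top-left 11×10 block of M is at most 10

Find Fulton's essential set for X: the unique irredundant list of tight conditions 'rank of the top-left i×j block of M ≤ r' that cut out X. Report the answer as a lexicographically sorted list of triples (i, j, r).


Reconstructing r_w from the 14 given conditions:

  0 | 0 | 0 | 0 | 0 | 0 | 0 | 0 | 0 | 0 | 1
  0 | 0 | 0 | 0 | 0 | 0 | 0 | 0 | 0 | 1 | 2
  0 | 0 | 0 | 1 | 1 | 1 | 1 | 1 | 1 | 2 | 3
  0 | 0 | 0 | 1 | 1 | 1 | 1 | 1 | 2 | 3 | 4
  0 | 1 | 1 | 2 | 2 | 2 | 2 | 2 | 3 | 4 | 5
  1 | 2 | 2 | 3 | 3 | 3 | 3 | 3 | 4 | 5 | 6
  1 | 2 | 3 | 4 | 4 | 4 | 4 | 4 | 5 | 6 | 7
  1 | 2 | 3 | 4 | 5 | 5 | 5 | 5 | 6 | 7 | 8
  1 | 2 | 3 | 4 | 5 | 6 | 6 | 6 | 7 | 8 | 9
  1 | 2 | 3 | 4 | 5 | 6 | 7 | 7 | 8 | 9 | 10
  1 | 2 | 3 | 4 | 5 | 6 | 7 | 8 | 9 | 10 | 11

giving w = (11, 10, 4, 9, 2, 1, 3, 5, 6, 7, 8) via Δ²R.

5 SE-corners of the 30-cell Rothe diagram give Ess(w):

[(1, 10, 0), (2, 9, 0), (4, 3, 0), (4, 8, 1), (5, 1, 0)]


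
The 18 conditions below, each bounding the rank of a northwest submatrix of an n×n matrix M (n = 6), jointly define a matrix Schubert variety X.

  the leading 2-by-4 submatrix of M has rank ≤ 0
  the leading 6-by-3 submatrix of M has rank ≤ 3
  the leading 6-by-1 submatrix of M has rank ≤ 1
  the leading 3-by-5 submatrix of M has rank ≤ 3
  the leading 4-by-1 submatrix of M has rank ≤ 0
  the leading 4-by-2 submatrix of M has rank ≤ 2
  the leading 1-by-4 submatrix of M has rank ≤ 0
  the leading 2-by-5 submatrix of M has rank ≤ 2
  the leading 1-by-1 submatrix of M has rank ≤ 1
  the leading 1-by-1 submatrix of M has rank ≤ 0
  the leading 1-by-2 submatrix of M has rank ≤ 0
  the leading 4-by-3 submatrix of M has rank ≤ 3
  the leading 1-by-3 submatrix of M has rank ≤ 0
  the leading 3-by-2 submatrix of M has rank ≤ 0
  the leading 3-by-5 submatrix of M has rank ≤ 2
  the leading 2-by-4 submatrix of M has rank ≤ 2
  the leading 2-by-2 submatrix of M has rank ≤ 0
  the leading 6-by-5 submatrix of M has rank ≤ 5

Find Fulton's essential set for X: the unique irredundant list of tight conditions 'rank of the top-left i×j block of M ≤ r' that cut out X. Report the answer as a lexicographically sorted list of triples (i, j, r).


Recovering R(i,j) via the rank-extension bound from the 18 conditions:

  0 0 0 0 1 1
  0 0 0 0 1 2
  0 0 1 1 2 3
  0 1 2 2 3 4
  1 2 3 3 4 5
  1 2 3 4 5 6

giving w = (5, 6, 3, 2, 1, 4) via Δ²R.

Fulton essential set (3 of the 11 Rothe cells):

[(2, 4, 0), (3, 2, 0), (4, 1, 0)]


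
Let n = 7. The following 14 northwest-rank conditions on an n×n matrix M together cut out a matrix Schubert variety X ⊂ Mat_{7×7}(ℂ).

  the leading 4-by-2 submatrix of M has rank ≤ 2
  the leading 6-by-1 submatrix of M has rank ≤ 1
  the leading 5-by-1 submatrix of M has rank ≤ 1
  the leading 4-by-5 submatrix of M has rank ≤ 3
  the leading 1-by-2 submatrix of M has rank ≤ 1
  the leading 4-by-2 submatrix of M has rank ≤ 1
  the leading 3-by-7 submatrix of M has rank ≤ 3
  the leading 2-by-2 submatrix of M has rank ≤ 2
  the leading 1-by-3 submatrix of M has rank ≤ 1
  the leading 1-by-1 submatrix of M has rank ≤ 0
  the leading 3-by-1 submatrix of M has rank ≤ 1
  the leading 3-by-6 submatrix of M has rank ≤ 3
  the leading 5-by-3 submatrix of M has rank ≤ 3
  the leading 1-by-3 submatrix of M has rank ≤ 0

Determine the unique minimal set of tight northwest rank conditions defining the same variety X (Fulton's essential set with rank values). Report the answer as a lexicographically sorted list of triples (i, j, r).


Propagating the 14 rank bounds to every northwest block:

  0  0  0  1  1  1  1
  1  1  1  2  2  2  2
  1  1  2  3  3  3  3
  1  1  2  3  3  4  4
  1  2  3  4  4  5  5
  1  2  3  4  5  6  6
  1  2  3  4  5  6  7

giving w = (4, 1, 3, 6, 2, 5, 7) via Δ²R.

3 SE-corners of the 6-cell Rothe diagram give Ess(w):

[(1, 3, 0), (4, 2, 1), (4, 5, 3)]


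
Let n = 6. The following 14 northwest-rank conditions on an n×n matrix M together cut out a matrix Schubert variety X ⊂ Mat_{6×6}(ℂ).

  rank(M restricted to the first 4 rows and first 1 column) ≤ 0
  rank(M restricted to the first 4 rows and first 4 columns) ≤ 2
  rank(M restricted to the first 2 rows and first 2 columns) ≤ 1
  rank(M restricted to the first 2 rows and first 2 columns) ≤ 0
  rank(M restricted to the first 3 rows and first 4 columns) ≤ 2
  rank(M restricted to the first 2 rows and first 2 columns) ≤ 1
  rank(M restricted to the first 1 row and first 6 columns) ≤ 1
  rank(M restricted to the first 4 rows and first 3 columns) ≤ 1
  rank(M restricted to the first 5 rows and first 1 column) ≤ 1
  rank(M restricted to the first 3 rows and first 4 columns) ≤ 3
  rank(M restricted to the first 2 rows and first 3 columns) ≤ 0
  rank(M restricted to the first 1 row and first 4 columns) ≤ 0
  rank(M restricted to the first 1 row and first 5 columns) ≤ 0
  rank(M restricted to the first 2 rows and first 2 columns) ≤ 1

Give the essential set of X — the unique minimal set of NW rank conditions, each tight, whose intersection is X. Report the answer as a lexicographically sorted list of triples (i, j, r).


Rank table r_w(6×6) implied by the 14 constraints:

  i=1: 0, 0, 0, 0, 0, 1
  i=2: 0, 0, 0, 1, 1, 2
  i=3: 0, 1, 1, 2, 2, 3
  i=4: 0, 1, 1, 2, 3, 4
  i=5: 1, 2, 2, 3, 4, 5
  i=6: 1, 2, 3, 4, 5, 6

second differences of R give the permutation w = (6, 4, 2, 5, 1, 3).

Fulton essential set (4 of the 11 Rothe cells):

[(1, 5, 0), (2, 3, 0), (4, 1, 0), (4, 3, 1)]


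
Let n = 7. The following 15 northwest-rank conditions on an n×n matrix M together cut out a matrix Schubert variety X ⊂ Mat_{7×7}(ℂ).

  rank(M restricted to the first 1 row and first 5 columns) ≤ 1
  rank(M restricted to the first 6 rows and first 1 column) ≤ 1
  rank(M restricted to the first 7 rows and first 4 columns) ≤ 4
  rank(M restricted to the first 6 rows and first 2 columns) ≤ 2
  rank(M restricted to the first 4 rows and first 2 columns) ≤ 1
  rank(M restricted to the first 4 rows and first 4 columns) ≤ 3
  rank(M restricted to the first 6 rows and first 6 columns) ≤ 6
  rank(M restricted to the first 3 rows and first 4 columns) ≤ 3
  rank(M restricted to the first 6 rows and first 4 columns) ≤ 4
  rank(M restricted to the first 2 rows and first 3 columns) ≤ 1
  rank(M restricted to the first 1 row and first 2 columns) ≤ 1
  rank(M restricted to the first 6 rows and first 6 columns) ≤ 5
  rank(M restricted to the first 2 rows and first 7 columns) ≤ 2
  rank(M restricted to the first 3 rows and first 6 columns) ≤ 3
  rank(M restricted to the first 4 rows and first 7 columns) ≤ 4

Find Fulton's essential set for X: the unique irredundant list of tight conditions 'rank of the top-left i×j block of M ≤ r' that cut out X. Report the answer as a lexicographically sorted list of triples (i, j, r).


The tightest implied rank at each (i,j), from the 15 conditions:

  i=1: 1 1 1 1 1 1 1
  i=2: 1 1 1 2 2 2 2
  i=3: 1 1 2 3 3 3 3
  i=4: 1 1 2 3 4 4 4
  i=5: 1 2 3 4 5 5 5
  i=6: 1 2 3 4 5 5 6
  i=7: 1 2 3 4 5 6 7

hence w(1..7) = (1, 4, 3, 5, 2, 7, 6).

3 SE-corners of the 5-cell Rothe diagram give Ess(w):

[(2, 3, 1), (4, 2, 1), (6, 6, 5)]


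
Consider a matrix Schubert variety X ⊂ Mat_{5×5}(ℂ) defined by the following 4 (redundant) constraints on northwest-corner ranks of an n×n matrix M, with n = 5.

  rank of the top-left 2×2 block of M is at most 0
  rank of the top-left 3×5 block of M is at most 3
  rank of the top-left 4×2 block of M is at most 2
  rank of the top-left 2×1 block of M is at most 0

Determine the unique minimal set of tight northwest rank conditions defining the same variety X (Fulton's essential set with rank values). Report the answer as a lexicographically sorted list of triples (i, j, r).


Rank table r_w(5×5) implied by the 4 constraints:

  i=1: 0 0 1 1 1
  i=2: 0 0 1 2 2
  i=3: 1 1 2 3 3
  i=4: 1 2 3 4 4
  i=5: 1 2 3 4 5

giving w = (3, 4, 1, 2, 5) via Δ²R.

D(w) has 4 cells with 1 SE-corner; essential set:

[(2, 2, 0)]


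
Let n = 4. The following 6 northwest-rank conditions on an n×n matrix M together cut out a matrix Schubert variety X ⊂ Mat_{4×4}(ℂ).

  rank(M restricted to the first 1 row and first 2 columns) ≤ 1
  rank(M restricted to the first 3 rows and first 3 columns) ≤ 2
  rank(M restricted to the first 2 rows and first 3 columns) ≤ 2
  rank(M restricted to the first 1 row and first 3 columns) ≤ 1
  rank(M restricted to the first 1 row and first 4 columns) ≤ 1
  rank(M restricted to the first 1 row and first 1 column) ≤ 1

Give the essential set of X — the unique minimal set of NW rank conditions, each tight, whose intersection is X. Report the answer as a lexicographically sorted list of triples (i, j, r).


Computing R[i][j] = min implied NW-rank bound (n=4, 6 conditions):

  row 1: 1 | 1 | 1 | 1
  row 2: 1 | 2 | 2 | 2
  row 3: 1 | 2 | 2 | 3
  row 4: 1 | 2 | 3 | 4

the unique w with this rank table is (1, 2, 4, 3).

1 SE-corner of the 1-cell Rothe diagram gives Ess(w):

[(3, 3, 2)]


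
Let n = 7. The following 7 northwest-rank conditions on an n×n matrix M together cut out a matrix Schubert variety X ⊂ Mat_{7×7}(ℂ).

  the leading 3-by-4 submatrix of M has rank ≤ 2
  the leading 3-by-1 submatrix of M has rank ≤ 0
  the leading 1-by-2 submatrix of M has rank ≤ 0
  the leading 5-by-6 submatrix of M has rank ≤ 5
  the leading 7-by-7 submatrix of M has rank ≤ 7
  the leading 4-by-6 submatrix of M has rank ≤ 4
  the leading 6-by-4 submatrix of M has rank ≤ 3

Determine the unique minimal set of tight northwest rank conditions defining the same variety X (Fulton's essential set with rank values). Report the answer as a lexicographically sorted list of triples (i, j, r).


Recovering R(i,j) via the rank-extension bound from the 7 conditions:

  i=1: 0 | 0 | 1 | 1 | 1 | 1 | 1
  i=2: 0 | 1 | 2 | 2 | 2 | 2 | 2
  i=3: 0 | 1 | 2 | 2 | 3 | 3 | 3
  i=4: 1 | 2 | 3 | 3 | 4 | 4 | 4
  i=5: 1 | 2 | 3 | 3 | 4 | 5 | 5
  i=6: 1 | 2 | 3 | 3 | 4 | 5 | 6
  i=7: 1 | 2 | 3 | 4 | 5 | 6 | 7

second differences of R give the permutation w = (3, 2, 5, 1, 6, 7, 4).

|D(w)|=7, |Ess(w)|=4:

[(1, 2, 0), (3, 1, 0), (3, 4, 2), (6, 4, 3)]


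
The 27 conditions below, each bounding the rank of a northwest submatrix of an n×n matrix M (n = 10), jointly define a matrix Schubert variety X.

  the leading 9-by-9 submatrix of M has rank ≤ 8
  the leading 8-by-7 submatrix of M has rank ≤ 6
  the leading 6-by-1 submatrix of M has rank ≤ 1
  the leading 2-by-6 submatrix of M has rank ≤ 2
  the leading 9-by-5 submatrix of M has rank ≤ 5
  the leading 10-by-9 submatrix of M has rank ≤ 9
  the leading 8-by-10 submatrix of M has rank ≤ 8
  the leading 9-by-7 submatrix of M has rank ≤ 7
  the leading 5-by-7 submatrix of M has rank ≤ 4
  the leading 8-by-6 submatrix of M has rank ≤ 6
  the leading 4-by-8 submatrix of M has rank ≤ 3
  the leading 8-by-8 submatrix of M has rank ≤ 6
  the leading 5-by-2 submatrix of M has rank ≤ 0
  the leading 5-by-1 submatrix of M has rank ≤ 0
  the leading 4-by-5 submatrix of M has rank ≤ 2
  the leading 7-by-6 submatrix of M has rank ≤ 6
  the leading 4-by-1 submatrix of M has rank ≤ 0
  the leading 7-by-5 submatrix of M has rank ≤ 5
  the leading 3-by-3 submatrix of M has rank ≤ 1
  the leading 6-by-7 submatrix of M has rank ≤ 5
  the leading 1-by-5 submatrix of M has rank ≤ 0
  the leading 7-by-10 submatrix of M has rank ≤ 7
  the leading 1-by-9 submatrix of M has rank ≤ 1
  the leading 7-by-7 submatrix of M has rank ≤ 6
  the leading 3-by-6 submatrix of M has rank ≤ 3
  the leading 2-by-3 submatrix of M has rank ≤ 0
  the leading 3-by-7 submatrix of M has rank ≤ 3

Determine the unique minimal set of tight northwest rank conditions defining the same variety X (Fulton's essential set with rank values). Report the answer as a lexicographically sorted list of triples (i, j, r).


Reconstructing r_w from the 27 given conditions:

  i=1: 0 0 0 0 0 1 1 1 1 1
  i=2: 0 0 0 1 1 2 2 2 2 2
  i=3: 0 0 1 2 2 3 3 3 3 3
  i=4: 0 0 1 2 2 3 3 3 4 4
  i=5: 0 0 1 2 3 4 4 4 5 5
  i=6: 1 1 2 3 4 5 5 5 6 6
  i=7: 1 2 3 4 5 6 6 6 7 7
  i=8: 1 2 3 4 5 6 6 6 7 8
  i=9: 1 2 3 4 5 6 7 7 8 9
  i=10: 1 2 3 4 5 6 7 8 9 10

hence w(1..10) = (6, 4, 3, 9, 5, 1, 2, 10, 7, 8).

ℓ(w)=19; the 6 essential cells (i,j,r):

[(1, 5, 0), (2, 3, 0), (4, 5, 2), (4, 8, 3), (5, 2, 0), (8, 8, 6)]


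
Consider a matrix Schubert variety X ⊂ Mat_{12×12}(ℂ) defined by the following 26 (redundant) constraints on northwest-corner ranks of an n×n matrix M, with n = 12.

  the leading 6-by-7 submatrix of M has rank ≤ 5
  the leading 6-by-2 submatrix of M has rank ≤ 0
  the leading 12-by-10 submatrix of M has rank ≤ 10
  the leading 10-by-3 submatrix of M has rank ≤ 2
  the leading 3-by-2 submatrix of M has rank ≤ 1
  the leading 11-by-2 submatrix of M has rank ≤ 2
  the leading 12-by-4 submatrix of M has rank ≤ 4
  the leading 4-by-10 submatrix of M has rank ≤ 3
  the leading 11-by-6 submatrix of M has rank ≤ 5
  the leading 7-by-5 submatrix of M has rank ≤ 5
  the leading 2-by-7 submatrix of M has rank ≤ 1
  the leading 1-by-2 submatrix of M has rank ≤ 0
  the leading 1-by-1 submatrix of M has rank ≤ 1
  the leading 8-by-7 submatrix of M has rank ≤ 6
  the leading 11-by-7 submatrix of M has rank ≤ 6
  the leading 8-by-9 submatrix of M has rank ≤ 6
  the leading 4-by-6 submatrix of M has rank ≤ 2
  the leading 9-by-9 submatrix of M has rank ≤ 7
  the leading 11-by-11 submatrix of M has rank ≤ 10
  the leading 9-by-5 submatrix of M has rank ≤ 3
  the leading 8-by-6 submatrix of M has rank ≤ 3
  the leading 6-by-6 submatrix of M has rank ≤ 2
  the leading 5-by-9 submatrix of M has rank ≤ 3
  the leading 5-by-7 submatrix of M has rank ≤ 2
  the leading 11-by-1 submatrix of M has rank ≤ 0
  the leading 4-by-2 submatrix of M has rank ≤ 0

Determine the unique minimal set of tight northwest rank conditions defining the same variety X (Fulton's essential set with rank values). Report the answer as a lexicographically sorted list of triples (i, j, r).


Computing R[i][j] = min implied NW-rank bound (n=12, 26 conditions):

  R[1]: 0 0 1 1 1 1 1 1 1 1 1 1
  R[2]: 0 0 1 1 1 1 1 2 2 2 2 2
  R[3]: 0 0 1 2 2 2 2 3 3 3 3 3
  R[4]: 0 0 1 2 2 2 2 3 3 3 4 4
  R[5]: 0 0 1 2 2 2 2 3 3 4 5 5
  R[6]: 0 0 1 2 2 2 3 4 4 5 6 6
  R[7]: 0 1 2 3 3 3 4 5 5 6 7 7
  R[8]: 0 1 2 3 3 3 4 5 6 7 8 8
  R[9]: 0 1 2 3 3 4 5 6 7 8 9 9
  R[10]: 0 1 2 3 4 5 6 7 8 9 10 10
  R[11]: 0 1 2 3 4 5 6 7 8 9 10 11
  R[12]: 1 2 3 4 5 6 7 8 9 10 11 12

so w = (3, 8, 4, 11, 10, 7, 2, 9, 6, 5, 12, 1).

ℓ(w)=35; the 9 essential cells (i,j,r):

[(2, 7, 1), (4, 10, 3), (5, 7, 2), (5, 9, 3), (6, 2, 0), (6, 6, 2), (8, 6, 3), (9, 5, 3), (11, 1, 0)]


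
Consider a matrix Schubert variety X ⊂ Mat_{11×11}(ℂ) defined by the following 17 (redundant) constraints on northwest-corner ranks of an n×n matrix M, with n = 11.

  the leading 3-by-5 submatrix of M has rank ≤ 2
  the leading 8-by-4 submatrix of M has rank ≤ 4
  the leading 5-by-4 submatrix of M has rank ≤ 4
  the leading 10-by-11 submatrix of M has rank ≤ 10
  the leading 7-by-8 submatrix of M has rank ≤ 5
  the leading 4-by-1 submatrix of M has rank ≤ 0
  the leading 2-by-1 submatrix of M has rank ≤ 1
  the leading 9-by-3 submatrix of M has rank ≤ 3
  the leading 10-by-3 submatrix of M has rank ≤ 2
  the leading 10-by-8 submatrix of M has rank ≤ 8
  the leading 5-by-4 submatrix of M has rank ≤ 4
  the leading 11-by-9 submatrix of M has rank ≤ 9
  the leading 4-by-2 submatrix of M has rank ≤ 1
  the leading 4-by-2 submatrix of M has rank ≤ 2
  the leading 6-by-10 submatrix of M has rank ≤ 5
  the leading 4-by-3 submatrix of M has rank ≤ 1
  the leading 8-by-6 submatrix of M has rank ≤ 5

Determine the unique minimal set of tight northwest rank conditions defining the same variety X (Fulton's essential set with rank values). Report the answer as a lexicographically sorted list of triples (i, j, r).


Rank table r_w(11×11) implied by the 17 constraints:

  R[1]: 0 1 1 1 1 1 1 1 1 1 1
  R[2]: 0 1 1 2 2 2 2 2 2 2 2
  R[3]: 0 1 1 2 2 3 3 3 3 3 3
  R[4]: 0 1 1 2 3 4 4 4 4 4 4
  R[5]: 1 2 2 3 4 5 5 5 5 5 5
  R[6]: 1 2 2 3 4 5 5 5 5 5 6
  R[7]: 1 2 2 3 4 5 5 5 6 6 7
  R[8]: 1 2 2 3 4 5 6 6 7 7 8
  R[9]: 1 2 2 3 4 5 6 7 8 8 9
  R[10]: 1 2 2 3 4 5 6 7 8 9 10
  R[11]: 1 2 3 4 5 6 7 8 9 10 11

hence w(1..11) = (2, 4, 6, 5, 1, 11, 9, 7, 8, 10, 3).

6 SE-corners of the 19-cell Rothe diagram give Ess(w):

[(3, 5, 2), (4, 1, 0), (4, 3, 1), (6, 10, 5), (7, 8, 5), (10, 3, 2)]


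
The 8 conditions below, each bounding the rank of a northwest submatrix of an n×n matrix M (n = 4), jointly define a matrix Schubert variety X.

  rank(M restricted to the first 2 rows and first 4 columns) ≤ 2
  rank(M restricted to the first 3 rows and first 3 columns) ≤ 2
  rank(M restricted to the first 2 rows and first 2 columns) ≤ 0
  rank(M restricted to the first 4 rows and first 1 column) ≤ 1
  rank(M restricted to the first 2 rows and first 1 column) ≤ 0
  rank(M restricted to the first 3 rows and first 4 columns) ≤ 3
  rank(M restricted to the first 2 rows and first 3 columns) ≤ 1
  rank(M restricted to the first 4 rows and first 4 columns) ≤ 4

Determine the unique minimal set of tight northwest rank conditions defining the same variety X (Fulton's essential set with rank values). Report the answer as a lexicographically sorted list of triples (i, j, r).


Computing R[i][j] = min implied NW-rank bound (n=4, 8 conditions):

  row 1: 0 0 1 1
  row 2: 0 0 1 2
  row 3: 1 1 2 3
  row 4: 1 2 3 4

the unique w with this rank table is (3, 4, 1, 2).

ℓ(w)=4; the 1 essential cell (i,j,r):

[(2, 2, 0)]


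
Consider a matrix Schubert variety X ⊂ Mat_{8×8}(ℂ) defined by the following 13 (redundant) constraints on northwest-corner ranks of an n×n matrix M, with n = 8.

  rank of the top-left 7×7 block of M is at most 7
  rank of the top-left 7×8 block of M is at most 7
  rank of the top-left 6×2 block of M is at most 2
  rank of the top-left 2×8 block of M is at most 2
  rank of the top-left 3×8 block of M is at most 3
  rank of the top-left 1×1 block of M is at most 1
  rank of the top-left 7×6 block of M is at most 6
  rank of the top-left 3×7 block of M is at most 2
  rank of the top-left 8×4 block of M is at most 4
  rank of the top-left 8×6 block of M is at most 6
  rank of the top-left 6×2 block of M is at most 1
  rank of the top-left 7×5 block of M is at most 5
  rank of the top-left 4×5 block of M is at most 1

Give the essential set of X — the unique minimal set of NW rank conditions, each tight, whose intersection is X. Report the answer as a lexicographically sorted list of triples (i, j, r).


Reconstructing r_w from the 13 given conditions:

  R[1]: 1, 1, 1, 1, 1, 1, 1, 1
  R[2]: 1, 1, 1, 1, 1, 2, 2, 2
  R[3]: 1, 1, 1, 1, 1, 2, 2, 3
  R[4]: 1, 1, 1, 1, 1, 2, 3, 4
  R[5]: 1, 1, 2, 2, 2, 3, 4, 5
  R[6]: 1, 1, 2, 3, 3, 4, 5, 6
  R[7]: 1, 2, 3, 4, 4, 5, 6, 7
  R[8]: 1, 2, 3, 4, 5, 6, 7, 8

hence w(1..8) = (1, 6, 8, 7, 3, 4, 2, 5).

D(w) has 15 cells with 3 SE-corners; essential set:

[(3, 7, 2), (4, 5, 1), (6, 2, 1)]


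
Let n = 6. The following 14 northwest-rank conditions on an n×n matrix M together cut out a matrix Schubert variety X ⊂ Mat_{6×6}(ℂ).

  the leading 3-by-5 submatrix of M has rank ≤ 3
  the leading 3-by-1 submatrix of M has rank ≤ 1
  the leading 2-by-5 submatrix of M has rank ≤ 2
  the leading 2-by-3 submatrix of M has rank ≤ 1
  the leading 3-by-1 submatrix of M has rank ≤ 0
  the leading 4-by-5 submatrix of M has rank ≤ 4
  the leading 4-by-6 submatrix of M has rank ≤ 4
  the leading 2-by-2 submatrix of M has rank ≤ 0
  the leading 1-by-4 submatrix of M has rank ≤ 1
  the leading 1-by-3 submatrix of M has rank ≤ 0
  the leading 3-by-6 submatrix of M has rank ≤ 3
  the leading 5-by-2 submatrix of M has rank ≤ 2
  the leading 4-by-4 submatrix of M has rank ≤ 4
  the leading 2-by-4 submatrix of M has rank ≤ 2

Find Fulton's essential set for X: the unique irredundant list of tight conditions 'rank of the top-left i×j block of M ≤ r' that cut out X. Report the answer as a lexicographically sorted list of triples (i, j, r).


Reconstructing r_w from the 14 given conditions:

  row 1: 0  0  0  1  1  1
  row 2: 0  0  1  2  2  2
  row 3: 0  1  2  3  3  3
  row 4: 1  2  3  4  4  4
  row 5: 1  2  3  4  5  5
  row 6: 1  2  3  4  5  6

the unique w with this rank table is (4, 3, 2, 1, 5, 6).

3 SE-corners of the 6-cell Rothe diagram give Ess(w):

[(1, 3, 0), (2, 2, 0), (3, 1, 0)]


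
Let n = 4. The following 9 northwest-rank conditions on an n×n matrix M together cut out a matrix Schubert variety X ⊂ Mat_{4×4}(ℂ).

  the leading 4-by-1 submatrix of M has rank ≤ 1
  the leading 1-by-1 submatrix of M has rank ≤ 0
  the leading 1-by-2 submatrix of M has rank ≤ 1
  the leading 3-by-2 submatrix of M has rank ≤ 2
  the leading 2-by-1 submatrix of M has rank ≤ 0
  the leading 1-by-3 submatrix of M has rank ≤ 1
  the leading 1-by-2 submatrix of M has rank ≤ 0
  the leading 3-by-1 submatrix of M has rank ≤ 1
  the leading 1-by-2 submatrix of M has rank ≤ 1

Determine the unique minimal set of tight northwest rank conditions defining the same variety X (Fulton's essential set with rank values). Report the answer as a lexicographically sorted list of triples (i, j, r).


Propagating the 9 rank bounds to every northwest block:

  0 | 0 | 1 | 1
  0 | 1 | 2 | 2
  1 | 2 | 3 | 3
  1 | 2 | 3 | 4

giving w = (3, 2, 1, 4) via Δ²R.

D(w) has 3 cells with 2 SE-corners; essential set:

[(1, 2, 0), (2, 1, 0)]


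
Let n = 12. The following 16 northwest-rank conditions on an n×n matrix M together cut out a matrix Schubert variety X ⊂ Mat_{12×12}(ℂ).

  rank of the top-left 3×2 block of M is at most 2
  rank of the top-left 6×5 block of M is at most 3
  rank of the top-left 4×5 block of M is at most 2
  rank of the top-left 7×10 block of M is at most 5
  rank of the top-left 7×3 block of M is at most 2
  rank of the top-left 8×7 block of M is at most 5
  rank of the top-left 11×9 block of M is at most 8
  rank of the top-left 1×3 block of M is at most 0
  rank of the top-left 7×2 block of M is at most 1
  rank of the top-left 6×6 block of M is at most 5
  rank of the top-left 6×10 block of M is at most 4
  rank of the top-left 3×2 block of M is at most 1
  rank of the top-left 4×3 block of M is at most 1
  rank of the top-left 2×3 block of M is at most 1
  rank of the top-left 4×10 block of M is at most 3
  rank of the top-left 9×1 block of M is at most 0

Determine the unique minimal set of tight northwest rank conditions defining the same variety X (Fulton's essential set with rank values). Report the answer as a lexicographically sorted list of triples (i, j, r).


Recovering R(i,j) via the rank-extension bound from the 16 conditions:

  i=1: 0  0  0  1  1  1  1  1  1  1  1  1
  i=2: 0  1  1  2  2  2  2  2  2  2  2  2
  i=3: 0  1  1  2  2  3  3  3  3  3  3  3
  i=4: 0  1  1  2  2  3  3  3  3  3  4  4
  i=5: 0  1  2  3  3  4  4  4  4  4  5  5
  i=6: 0  1  2  3  3  4  4  4  4  4  5  6
  i=7: 0  1  2  3  4  5  5  5  5  5  6  7
  i=8: 0  1  2  3  4  5  5  6  6  6  7  8
  i=9: 0  1  2  3  4  5  6  7  7  7  8  9
  i=10: 1  2  3  4  5  6  7  8  8  8  9  10
  i=11: 1  2  3  4  5  6  7  8  8  9  10  11
  i=12: 1  2  3  4  5  6  7  8  9  10  11  12

second differences of R give the permutation w = (4, 2, 6, 11, 3, 12, 5, 8, 7, 1, 10, 9).

ℓ(w)=26; the 9 essential cells (i,j,r):

[(1, 3, 0), (4, 3, 1), (4, 5, 2), (4, 10, 3), (6, 5, 3), (6, 10, 4), (8, 7, 5), (9, 1, 0), (11, 9, 8)]


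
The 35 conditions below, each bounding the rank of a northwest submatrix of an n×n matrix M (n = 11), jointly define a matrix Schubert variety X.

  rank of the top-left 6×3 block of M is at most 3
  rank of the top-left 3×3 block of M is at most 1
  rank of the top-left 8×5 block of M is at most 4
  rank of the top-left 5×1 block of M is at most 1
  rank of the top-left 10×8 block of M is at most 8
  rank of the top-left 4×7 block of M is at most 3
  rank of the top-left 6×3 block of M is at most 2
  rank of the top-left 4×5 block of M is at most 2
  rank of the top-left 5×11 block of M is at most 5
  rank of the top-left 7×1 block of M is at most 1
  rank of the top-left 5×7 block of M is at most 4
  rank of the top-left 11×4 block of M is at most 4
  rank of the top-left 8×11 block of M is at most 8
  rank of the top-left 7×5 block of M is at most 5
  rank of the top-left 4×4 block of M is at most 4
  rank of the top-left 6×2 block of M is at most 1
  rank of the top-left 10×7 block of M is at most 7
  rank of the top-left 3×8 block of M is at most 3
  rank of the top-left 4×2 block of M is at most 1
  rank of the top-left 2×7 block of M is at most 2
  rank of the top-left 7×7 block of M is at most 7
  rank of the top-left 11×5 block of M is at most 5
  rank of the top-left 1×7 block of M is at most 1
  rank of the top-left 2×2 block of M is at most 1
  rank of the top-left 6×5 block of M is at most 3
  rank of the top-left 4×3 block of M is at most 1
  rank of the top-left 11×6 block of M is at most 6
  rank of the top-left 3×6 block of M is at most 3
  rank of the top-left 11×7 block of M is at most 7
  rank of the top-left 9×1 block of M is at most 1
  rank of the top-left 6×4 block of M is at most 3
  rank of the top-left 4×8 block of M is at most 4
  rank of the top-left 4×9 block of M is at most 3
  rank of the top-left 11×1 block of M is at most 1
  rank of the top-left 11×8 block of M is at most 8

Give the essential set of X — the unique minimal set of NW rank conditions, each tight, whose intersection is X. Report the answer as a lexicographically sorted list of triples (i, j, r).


Propagating the 35 rank bounds to every northwest block:

  1 1 1 1 1 1 1 1 1 1 1
  1 1 1 2 2 2 2 2 2 2 2
  1 1 1 2 2 3 3 3 3 3 3
  1 1 1 2 2 3 3 3 3 4 4
  1 1 2 3 3 4 4 4 4 5 5
  1 1 2 3 3 4 5 5 5 6 6
  1 2 3 4 4 5 6 6 6 7 7
  1 2 3 4 4 5 6 7 7 8 8
  1 2 3 4 5 6 7 8 8 9 9
  1 2 3 4 5 6 7 8 9 10 10
  1 2 3 4 5 6 7 8 9 10 11

so w = (1, 4, 6, 10, 3, 7, 2, 8, 5, 9, 11).

Rothe diagram D(w) (15 cells), 6 SE-corners (essential conditions):

[(4, 3, 1), (4, 5, 2), (4, 9, 3), (6, 2, 1), (6, 5, 3), (8, 5, 4)]


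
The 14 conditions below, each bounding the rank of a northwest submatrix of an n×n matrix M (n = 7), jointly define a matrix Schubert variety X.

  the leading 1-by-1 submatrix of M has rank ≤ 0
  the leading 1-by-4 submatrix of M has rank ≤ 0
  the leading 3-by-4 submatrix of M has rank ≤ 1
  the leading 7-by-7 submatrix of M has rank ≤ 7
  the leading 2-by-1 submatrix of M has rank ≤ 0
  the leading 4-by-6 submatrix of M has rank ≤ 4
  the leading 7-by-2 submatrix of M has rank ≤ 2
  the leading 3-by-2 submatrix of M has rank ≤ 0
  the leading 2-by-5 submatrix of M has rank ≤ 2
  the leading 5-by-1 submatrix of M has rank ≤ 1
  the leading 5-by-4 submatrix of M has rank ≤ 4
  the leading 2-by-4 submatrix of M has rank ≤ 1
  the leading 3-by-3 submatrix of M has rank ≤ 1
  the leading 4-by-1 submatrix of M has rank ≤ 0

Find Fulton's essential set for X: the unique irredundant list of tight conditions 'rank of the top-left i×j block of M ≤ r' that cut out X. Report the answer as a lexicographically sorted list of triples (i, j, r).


Propagating the 14 rank bounds to every northwest block:

  0, 0, 0, 0, 1, 1, 1
  0, 0, 1, 1, 2, 2, 2
  0, 0, 1, 1, 2, 3, 3
  0, 1, 2, 2, 3, 4, 4
  1, 2, 3, 3, 4, 5, 5
  1, 2, 3, 4, 5, 6, 6
  1, 2, 3, 4, 5, 6, 7

second differences of R give the permutation w = (5, 3, 6, 2, 1, 4, 7).

Rothe diagram D(w) (10 cells), 4 SE-corners (essential conditions):

[(1, 4, 0), (3, 2, 0), (3, 4, 1), (4, 1, 0)]


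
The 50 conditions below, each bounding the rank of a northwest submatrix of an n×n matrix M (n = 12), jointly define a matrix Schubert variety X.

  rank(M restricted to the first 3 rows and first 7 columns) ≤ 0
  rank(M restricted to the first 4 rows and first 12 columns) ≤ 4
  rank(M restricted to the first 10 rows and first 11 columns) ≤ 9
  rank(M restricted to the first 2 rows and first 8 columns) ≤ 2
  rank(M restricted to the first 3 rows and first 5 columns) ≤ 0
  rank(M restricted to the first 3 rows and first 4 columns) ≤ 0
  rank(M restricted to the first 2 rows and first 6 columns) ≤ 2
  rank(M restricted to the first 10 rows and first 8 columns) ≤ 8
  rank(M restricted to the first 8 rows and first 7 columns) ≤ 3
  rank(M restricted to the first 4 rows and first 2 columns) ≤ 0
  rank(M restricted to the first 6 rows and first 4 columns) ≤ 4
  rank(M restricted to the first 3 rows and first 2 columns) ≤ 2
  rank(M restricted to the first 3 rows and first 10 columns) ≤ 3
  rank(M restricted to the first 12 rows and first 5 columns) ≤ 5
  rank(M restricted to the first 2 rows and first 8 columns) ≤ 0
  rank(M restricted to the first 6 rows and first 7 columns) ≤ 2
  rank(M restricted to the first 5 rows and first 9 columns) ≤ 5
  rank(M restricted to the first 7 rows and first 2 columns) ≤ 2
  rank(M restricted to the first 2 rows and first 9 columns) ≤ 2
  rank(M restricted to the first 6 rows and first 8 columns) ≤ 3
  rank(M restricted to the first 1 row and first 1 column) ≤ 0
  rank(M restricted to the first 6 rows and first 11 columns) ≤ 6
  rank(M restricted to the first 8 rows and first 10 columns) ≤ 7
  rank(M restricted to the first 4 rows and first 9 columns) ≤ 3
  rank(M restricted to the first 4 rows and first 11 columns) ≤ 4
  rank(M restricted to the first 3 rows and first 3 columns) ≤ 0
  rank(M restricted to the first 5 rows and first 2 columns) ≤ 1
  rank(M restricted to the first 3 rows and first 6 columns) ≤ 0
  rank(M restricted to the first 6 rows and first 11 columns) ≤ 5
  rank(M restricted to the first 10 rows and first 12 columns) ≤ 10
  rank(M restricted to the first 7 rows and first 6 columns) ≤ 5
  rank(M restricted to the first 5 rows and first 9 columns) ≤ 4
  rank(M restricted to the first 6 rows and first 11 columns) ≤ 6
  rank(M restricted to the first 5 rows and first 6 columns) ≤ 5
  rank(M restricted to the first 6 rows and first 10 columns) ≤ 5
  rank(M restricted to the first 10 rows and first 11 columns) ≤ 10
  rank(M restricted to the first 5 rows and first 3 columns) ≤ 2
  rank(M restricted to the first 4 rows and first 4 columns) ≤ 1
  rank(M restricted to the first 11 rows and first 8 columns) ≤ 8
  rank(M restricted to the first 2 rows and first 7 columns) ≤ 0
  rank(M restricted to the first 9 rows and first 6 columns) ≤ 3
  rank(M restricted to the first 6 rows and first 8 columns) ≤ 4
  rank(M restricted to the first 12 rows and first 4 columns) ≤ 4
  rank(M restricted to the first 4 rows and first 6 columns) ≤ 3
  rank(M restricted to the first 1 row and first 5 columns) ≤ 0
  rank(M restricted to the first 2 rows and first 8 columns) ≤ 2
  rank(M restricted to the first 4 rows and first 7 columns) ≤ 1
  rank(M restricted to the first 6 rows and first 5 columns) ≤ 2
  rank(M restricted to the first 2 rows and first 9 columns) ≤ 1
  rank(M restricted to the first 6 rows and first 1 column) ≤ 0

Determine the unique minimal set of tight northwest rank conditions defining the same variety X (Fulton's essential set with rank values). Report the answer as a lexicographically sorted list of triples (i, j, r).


Computing R[i][j] = min implied NW-rank bound (n=12, 50 conditions):

  0  0  0  0  0  0  0  0  1  1  1  1
  0  0  0  0  0  0  0  0  1  2  2  2
  0  0  0  0  0  0  0  1  2  3  3  3
  0  0  1  1  1  1  1  2  3  4  4  4
  0  1  2  2  2  2  2  3  4  5  5  5
  0  1  2  2  2  2  2  3  4  5  5  6
  1  2  3  3  3  3  3  4  5  6  6  7
  1  2  3  3  3  3  3  4  5  6  7  8
  1  2  3  3  3  3  4  5  6  7  8  9
  1  2  3  4  4  4  5  6  7  8  9  10
  1  2  3  4  5  5  6  7  8  9  10  11
  1  2  3  4  5  6  7  8  9  10  11  12

second differences of R give the permutation w = (9, 10, 8, 3, 2, 12, 1, 11, 7, 4, 5, 6).

D(w) has 39 cells with 8 SE-corners; essential set:

[(2, 8, 0), (3, 7, 0), (4, 2, 0), (6, 1, 0), (6, 7, 2), (6, 11, 5), (8, 7, 3), (9, 6, 3)]
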